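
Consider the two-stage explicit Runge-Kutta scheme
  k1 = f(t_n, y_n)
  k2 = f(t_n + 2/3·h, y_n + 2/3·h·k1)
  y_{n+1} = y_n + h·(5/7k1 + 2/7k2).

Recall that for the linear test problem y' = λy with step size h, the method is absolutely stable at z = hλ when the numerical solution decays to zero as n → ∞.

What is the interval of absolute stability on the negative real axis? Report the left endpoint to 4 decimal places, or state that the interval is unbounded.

(-5.2500, 0).

Test eqn y'=λy, z=hλ:
  k1=λy_n ⇒ h·k1=z·y_n;  k2=λ(1+2/3z)y_n ⇒ h·k2=z(1+2/3z)y_n
  y_{n+1}/y_n = 1 + 5/7z + 2/7z(1+2/3z) = 1 + z + 4/21z²
  R(z) = 1 + z + 4/21z².

Boundary: |R(x)|=1, x<0.
x=-0.81: |R|=0.3150
R=1: x+4/21x²=0 ⇒ x=−21/4=-5.2500; min R=1−1/(4·4/21)=-0.3125>−1
Confirm numerically:
  x=-4.396: |R|=0.28492 <1
  x=-3.153: |R|=0.25940 <1
  x=-2.990: |R|=0.28712 <1
  x=-2.167: |R|=0.27254 <1
  x=-5.671: |R|=1.45476 >1
  x=-5.473: |R|=1.23247 >1
So |R|<1 on (-5.2500, 0).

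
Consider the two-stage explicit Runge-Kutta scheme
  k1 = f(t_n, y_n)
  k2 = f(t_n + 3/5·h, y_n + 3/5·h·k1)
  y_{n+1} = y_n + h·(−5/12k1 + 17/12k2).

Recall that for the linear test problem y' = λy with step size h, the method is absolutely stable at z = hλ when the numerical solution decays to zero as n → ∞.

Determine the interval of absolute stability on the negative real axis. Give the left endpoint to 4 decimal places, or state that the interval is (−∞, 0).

Set f=λy, z=hλ:
  k1=λy_n ⇒ h·k1=z·y_n;  k2=λ(1+3/5z)y_n ⇒ h·k2=z(1+3/5z)y_n
  y_{n+1}/y_n = 1 − 5/12z + 17/12z(1+3/5z) = 1 + z + 17/20z²
  R(z) = 1 + z + 17/20z².

Solve |R(x)|<1 on ℝ⁻.
x=-0.34: |R|=0.7583
R=1: x+17/20x²=0 ⇒ x=−20/17=-1.1765; min R=1−1/(4·17/20)=0.7059>−1
Confirm numerically:
  x=-1.137: |R|=0.96185 <1
  x=-1.005: |R|=0.85352 <1
  x=-0.936: |R|=0.80868 <1
  x=-0.572: |R|=0.70611 <1
  x=-1.378: |R|=1.23605 >1
  x=-1.206: |R|=1.03027 >1
Interval (-1.1765, 0).

(-1.1765, 0).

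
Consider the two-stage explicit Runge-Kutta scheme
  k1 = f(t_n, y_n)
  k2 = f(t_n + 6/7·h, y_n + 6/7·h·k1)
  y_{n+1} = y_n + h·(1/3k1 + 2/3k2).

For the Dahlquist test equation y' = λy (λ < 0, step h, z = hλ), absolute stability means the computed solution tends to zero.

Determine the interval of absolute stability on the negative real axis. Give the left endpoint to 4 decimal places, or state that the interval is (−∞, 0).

(-1.7500, 0).

On y'=λy, z=hλ:
  k1=λy_n ⇒ h·k1=z·y_n;  k2=λ(1+6/7z)y_n ⇒ h·k2=z(1+6/7z)y_n
  y_{n+1}/y_n = 1 + 1/3z + 2/3z(1+6/7z) = 1 + z + 4/7z²
  R(z) = 1 + z + 4/7z².

Solve |R(x)|<1 on ℝ⁻.
x=-1.26: |R|=0.6472
R=1: x+4/7x²=0 ⇒ x=−7/4=-1.7500; min R=1−1/(4·4/7)=0.5625>−1
Confirm numerically:
  x=-1.699: |R|=0.95049 <1
  x=-1.142: |R|=0.60324 <1
  x=-0.780: |R|=0.56766 <1
  x=-2.095: |R|=1.41301 >1
  x=-1.939: |R|=1.20941 >1
  x=-1.938: |R|=1.20820 >1
So |R|<1 on (-1.7500, 0).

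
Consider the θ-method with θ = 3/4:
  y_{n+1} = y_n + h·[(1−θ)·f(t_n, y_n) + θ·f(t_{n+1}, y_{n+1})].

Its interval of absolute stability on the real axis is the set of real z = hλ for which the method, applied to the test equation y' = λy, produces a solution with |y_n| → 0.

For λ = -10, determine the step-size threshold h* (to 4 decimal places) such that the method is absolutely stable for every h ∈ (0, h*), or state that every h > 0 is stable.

Test eqn y'=λy, z=hλ:
  y_{n+1} = y_n + z·[1/4·y_n + 3/4·y_{n+1}] ⇒ (1 − 3/4z)y_{n+1} = (1 + 1/4z)y_n
  Hence R(z) = (1 + 1/4z)/(1 − 3/4z).

Need |R(x)|<1, x<0.
x=-1.55: |R|=0.2832
x=-2: |R|=0.2000
x=-10: |R|=0.1765
x=-100: |R|=0.3158
θ=3/4≥1/2 ⇒ |1+1/4x|<|1−3/4x| ∀x<0 ⇒ unbounded interval.

interval (−∞, 0). Any h>0 works for λ=-10.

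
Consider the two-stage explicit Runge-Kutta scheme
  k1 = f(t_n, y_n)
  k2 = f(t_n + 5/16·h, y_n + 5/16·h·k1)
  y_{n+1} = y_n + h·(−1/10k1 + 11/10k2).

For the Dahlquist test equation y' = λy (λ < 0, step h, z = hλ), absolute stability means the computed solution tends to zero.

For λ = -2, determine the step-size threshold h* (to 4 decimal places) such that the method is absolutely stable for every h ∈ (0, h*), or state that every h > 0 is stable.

(-2.9091,0); λ=-2 ⇒ h* = (32/11)/2 = 1.4545.

Set f=λy, z=hλ:
  k1=λy_n ⇒ h·k1=z·y_n;  k2=λ(1+5/16z)y_n ⇒ h·k2=z(1+5/16z)y_n
  y_{n+1}/y_n = 1 − 1/10z + 11/10z(1+5/16z) = 1 + z + 11/32z²
  so R(z) = 1 + z + 11/32z².

Find x<0 with |R(x)|<1.
x=-0.57: |R|=0.5417
R=1: x+11/32x²=0 ⇒ x=−32/11=-2.9091; min R=1−1/(4·11/32)=0.2727>−1
Confirm numerically:
  x=-2.322: |R|=0.53139 <1
  x=-1.762: |R|=0.30522 <1
  x=-1.571: |R|=0.27739 <1
  x=-1.420: |R|=0.27314 <1
  x=-3.452: |R|=1.64423 >1
  x=-3.056: |R|=1.15433 >1
  x=-2.975: |R|=1.06740 >1
Interval (-2.9091, 0).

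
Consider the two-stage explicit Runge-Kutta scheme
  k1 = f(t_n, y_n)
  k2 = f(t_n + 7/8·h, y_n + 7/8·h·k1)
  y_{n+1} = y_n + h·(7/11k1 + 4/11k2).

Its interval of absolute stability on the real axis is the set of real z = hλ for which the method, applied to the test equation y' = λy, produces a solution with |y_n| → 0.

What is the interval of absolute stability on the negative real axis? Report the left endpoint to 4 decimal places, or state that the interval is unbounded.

z∈(-3.1429,0).

On y'=λy, z=hλ:
  k1=λy_n ⇒ h·k1=z·y_n;  k2=λ(1+7/8z)y_n ⇒ h·k2=z(1+7/8z)y_n
  y_{n+1}/y_n = 1 + 7/11z + 4/11z(1+7/8z) = 1 + z + 7/22z²
  so R(z) = 1 + z + 7/22z².

Need |R(x)|<1, x<0.
x=-0.38: |R|=0.6659
R=1: x+7/22x²=0 ⇒ x=−22/7=-3.1429; min R=1−1/(4·7/22)=0.2143>−1
Confirm numerically:
  x=-3.006: |R|=0.86910 <1
  x=-2.323: |R|=0.39401 <1
  x=-1.873: |R|=0.24322 <1
  x=-1.622: |R|=0.21510 <1
  x=-3.721: |R|=1.68449 >1
  x=-3.695: |R|=1.64914 >1
  x=-3.671: |R|=1.61689 >1
Stable set (-3.1429, 0).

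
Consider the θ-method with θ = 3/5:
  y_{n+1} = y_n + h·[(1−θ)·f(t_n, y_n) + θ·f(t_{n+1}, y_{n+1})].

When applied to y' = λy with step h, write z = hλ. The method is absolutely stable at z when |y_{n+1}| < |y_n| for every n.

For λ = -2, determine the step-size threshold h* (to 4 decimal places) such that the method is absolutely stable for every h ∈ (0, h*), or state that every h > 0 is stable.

On y'=λy, z=hλ:
  y_{n+1} = y_n + z·[2/5·y_n + 3/5·y_{n+1}] ⇒ (1 − 3/5z)y_{n+1} = (1 + 2/5z)y_n
  Hence R(z) = (1 + 2/5z)/(1 − 3/5z).

Need |R(x)|<1, x<0.
x=-1.67: |R|=0.1658
x=-2: |R|=0.0909
x=-10: |R|=0.4286
x=-100: |R|=0.6393
θ=3/5≥1/2 ⇒ |1+2/5x|<|1−3/5x| ∀x<0 ⇒ interval (−∞,0).

(−∞, 0) — no finite endpoint. Any h>0 works for λ=-2.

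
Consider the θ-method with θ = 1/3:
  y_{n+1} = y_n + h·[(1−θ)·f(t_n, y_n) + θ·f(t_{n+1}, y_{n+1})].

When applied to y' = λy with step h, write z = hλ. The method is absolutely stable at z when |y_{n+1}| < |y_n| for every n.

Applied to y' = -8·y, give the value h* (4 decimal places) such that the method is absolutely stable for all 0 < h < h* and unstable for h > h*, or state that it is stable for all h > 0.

Set f=λy, z=hλ:
  y_{n+1} = y_n + z·[2/3·y_n + 1/3·y_{n+1}] ⇒ (1 − 1/3z)y_{n+1} = (1 + 2/3z)y_n
  ⇒ R(z) = (1 + 2/3z)/(1 − 1/3z).

Boundary: |R(x)|=1, x<0.
x=-1.43: |R|=0.0316
R=−1: 1+2/3x = −1+1/3x ⇒ -1/3x=2 ⇒ x=2/(-1/3)=-6.0000
Confirm numerically:
  x=-3.389: |R|=0.59133 <1
  x=-3.354: |R|=0.58357 <1
  x=-2.832: |R|=0.45679 <1
  x=-6.534: |R|=1.05601 >1
  x=-6.195: |R|=1.02121 >1
  x=-6.136: |R|=1.01489 >1
So |R|<1 on (-6.0000, 0).

(-6.0000,0); λ=-8 ⇒ h* = (6)/8 = 0.7500.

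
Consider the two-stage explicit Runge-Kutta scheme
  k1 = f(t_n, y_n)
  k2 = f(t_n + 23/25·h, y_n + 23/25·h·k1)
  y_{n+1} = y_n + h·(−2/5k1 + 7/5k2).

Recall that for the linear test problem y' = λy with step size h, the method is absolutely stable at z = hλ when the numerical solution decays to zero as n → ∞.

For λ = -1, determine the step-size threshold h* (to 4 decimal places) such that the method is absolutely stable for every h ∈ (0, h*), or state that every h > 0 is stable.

With y'=λy (z=hλ):
  k1=λy_n ⇒ h·k1=z·y_n;  k2=λ(1+23/25z)y_n ⇒ h·k2=z(1+23/25z)y_n
  y_{n+1}/y_n = 1 − 2/5z + 7/5z(1+23/25z) = 1 + z + 161/125z²
  R(z) = 1 + z + 161/125z².

Boundary: |R(x)|=1, x<0.
x=-1.33: |R|=1.9483
R=1: x+161/125x²=0 ⇒ x=−125/161=-0.7764; min R=1−1/(4·161/125)=0.8059>−1
Confirm numerically:
  x=-0.696: |R|=0.92793 <1
  x=-0.524: |R|=0.82965 <1
  x=-0.521: |R|=0.82862 <1
  x=-0.351: |R|=0.80768 <1
  x=-1.146: |R|=1.54555 >1
  x=-1.103: |R|=1.46399 >1
  x=-0.802: |R|=1.02645 >1
So |R|<1 on (-0.7764, 0).

(-0.7764,0); λ=-1 ⇒ h* = (125/161)/1 = 0.7764.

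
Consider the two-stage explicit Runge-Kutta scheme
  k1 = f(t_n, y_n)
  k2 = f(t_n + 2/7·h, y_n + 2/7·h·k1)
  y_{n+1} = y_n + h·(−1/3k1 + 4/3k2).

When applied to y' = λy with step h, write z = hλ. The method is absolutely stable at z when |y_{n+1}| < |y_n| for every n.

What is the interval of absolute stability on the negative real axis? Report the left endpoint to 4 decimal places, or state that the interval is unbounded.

z∈(-2.6250,0).

With y'=λy (z=hλ):
  k1=λy_n ⇒ h·k1=z·y_n;  k2=λ(1+2/7z)y_n ⇒ h·k2=z(1+2/7z)y_n
  y_{n+1}/y_n = 1 − 1/3z + 4/3z(1+2/7z) = 1 + z + 8/21z²
  R(z) = 1 + z + 8/21z².

Find x<0 with |R(x)|<1.
x=-1.27: |R|=0.3444
R=1: x+8/21x²=0 ⇒ x=−21/8=-2.6250; min R=1−1/(4·8/21)=0.3438>−1
Confirm numerically:
  x=-2.405: |R|=0.79844 <1
  x=-2.125: |R|=0.59524 <1
  x=-1.575: |R|=0.37000 <1
  x=-3.195: |R|=1.69377 >1
  x=-3.129: |R|=1.60077 >1
Interval (-2.6250, 0).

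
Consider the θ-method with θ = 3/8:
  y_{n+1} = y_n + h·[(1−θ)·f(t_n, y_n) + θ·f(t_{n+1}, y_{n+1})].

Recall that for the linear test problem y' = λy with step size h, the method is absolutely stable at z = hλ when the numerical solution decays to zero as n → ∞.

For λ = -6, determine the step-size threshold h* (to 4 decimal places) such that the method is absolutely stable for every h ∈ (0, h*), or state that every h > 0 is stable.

(-8.0000,0); λ=-6 ⇒ h* = (8)/6 = 1.3333.

Test eqn y'=λy, z=hλ:
  y_{n+1} = y_n + z·[5/8·y_n + 3/8·y_{n+1}] ⇒ (1 − 3/8z)y_{n+1} = (1 + 5/8z)y_n
  Hence R(z) = (1 + 5/8z)/(1 − 3/8z).

Need |R(x)|<1, x<0.
x=-1.71: |R|=0.0419
R=−1: 1+5/8x = −1+3/8x ⇒ -1/4x=2 ⇒ x=2/(-1/4)=-8.0000
Confirm numerically:
  x=-6.973: |R|=0.92897 <1
  x=-6.253: |R|=0.86943 <1
  x=-6.039: |R|=0.84983 <1
  x=-3.668: |R|=0.54410 <1
  x=-8.459: |R|=1.02750 >1
  x=-8.247: |R|=1.01509 >1
Interval (-8.0000, 0).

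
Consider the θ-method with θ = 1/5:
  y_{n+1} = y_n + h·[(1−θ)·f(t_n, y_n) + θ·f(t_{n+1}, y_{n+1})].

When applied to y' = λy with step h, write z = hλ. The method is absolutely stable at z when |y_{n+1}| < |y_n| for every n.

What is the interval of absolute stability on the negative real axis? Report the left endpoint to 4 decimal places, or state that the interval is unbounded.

z∈(-3.3333,0).

With y'=λy (z=hλ):
  y_{n+1} = y_n + z·[4/5·y_n + 1/5·y_{n+1}] ⇒ (1 − 1/5z)y_{n+1} = (1 + 4/5z)y_n
  R(z) = (1 + 4/5z)/(1 − 1/5z).

Need |R(x)|<1, x<0.
x=-1.44: |R|=0.1180
R=−1: 1+4/5x = −1+1/5x ⇒ -3/5x=2 ⇒ x=2/(-3/5)=-3.3333
Confirm numerically:
  x=-3.057: |R|=0.89711 <1
  x=-2.976: |R|=0.86560 <1
  x=-2.134: |R|=0.49565 <1
  x=-3.893: |R|=1.18880 >1
  x=-3.414: |R|=1.02876 >1
Interval (-3.3333, 0).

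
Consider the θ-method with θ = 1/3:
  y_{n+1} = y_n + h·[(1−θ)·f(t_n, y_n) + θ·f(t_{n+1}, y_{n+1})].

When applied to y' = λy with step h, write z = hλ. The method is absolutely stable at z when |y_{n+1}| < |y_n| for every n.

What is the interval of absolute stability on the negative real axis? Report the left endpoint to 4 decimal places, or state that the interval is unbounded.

z∈(-6.0000,0).

Test eqn y'=λy, z=hλ:
  y_{n+1} = y_n + z·[2/3·y_n + 1/3·y_{n+1}] ⇒ (1 − 1/3z)y_{n+1} = (1 + 2/3z)y_n
  Hence R(z) = (1 + 2/3z)/(1 − 1/3z).

Need |R(x)|<1, x<0.
x=-1.56: |R|=0.0263
R=−1: 1+2/3x = −1+1/3x ⇒ -1/3x=2 ⇒ x=2/(-1/3)=-6.0000
Confirm numerically:
  x=-5.581: |R|=0.95117 <1
  x=-3.943: |R|=0.70373 <1
  x=-2.917: |R|=0.47896 <1
  x=-2.798: |R|=0.44774 <1
  x=-6.365: |R|=1.03897 >1
  x=-6.102: |R|=1.01121 >1
Interval (-6.0000, 0).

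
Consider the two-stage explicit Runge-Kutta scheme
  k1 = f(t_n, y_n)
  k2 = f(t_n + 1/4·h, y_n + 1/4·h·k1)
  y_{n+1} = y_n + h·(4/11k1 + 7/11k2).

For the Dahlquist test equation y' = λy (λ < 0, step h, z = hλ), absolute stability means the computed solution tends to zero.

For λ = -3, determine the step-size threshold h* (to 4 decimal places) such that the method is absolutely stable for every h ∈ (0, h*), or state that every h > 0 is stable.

Set f=λy, z=hλ:
  k1=λy_n ⇒ h·k1=z·y_n;  k2=λ(1+1/4z)y_n ⇒ h·k2=z(1+1/4z)y_n
  y_{n+1}/y_n = 1 + 4/11z + 7/11z(1+1/4z) = 1 + z + 7/44z²
  ⇒ R(z) = 1 + z + 7/44z².

Boundary: |R(x)|=1, x<0.
x=-0.85: |R|=0.2649
R=1: x+7/44x²=0 ⇒ x=−44/7=-6.2857; min R=1−1/(4·7/44)=-0.5714>−1
Confirm numerically:
  x=-5.557: |R|=0.35577 <1
  x=-5.291: |R|=0.16270 <1
  x=-3.882: |R|=0.48451 <1
  x=-2.805: |R|=0.55327 <1
  x=-6.750: |R|=1.49858 >1
  x=-6.452: |R|=1.17068 >1
  x=-6.375: |R|=1.09055 >1
Stable set (-6.2857, 0).

(-6.2857,0); λ=-3 ⇒ h* = (44/7)/3 = 2.0952.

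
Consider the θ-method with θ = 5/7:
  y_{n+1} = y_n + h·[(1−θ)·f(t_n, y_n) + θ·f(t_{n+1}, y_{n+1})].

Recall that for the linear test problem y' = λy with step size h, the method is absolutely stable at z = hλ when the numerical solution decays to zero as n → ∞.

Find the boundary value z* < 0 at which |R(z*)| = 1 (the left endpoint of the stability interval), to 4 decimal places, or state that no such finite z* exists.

(−∞, 0) — no finite endpoint.

With y'=λy (z=hλ):
  y_{n+1} = y_n + z·[2/7·y_n + 5/7·y_{n+1}] ⇒ (1 − 5/7z)y_{n+1} = (1 + 2/7z)y_n
  ⇒ R(z) = (1 + 2/7z)/(1 − 5/7z).

Find x<0 with |R(x)|<1.
x=-1: |R|=0.4167
x=-2: |R|=0.1765
x=-10: |R|=0.2281
x=-100: |R|=0.3807
θ=5/7≥1/2 ⇒ |1+2/7x|<|1−5/7x| ∀x<0 ⇒ stable on all of ℝ⁻.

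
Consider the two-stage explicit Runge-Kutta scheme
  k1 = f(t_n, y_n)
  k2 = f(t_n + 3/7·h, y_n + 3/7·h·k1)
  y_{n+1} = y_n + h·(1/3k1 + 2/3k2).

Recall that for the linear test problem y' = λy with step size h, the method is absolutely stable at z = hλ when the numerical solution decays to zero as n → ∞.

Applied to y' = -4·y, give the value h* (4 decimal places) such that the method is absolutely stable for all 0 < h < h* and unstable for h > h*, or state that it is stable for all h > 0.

(-3.5000,0); λ=-4 ⇒ h* = (7/2)/4 = 0.8750.

With y'=λy (z=hλ):
  k1=λy_n ⇒ h·k1=z·y_n;  k2=λ(1+3/7z)y_n ⇒ h·k2=z(1+3/7z)y_n
  y_{n+1}/y_n = 1 + 1/3z + 2/3z(1+3/7z) = 1 + z + 2/7z²
  so R(z) = 1 + z + 2/7z².

Need |R(x)|<1, x<0.
x=-1.79: |R|=0.1255
R=1: x+2/7x²=0 ⇒ x=−7/2=-3.5000; min R=1−1/(4·2/7)=0.1250>−1
Confirm numerically:
  x=-2.003: |R|=0.14329 <1
  x=-1.757: |R|=0.12501 <1
  x=-1.716: |R|=0.12533 <1
  x=-1.704: |R|=0.12560 <1
  x=-4.035: |R|=1.61678 >1
  x=-4.025: |R|=1.60375 >1
  x=-3.946: |R|=1.50283 >1
Stable set (-3.5000, 0).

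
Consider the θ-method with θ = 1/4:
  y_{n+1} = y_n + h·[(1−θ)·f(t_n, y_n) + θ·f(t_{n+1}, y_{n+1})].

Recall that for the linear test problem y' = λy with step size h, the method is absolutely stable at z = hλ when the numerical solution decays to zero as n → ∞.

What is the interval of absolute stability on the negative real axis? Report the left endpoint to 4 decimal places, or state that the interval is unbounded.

z∈(-4.0000,0).

Set f=λy, z=hλ:
  y_{n+1} = y_n + z·[3/4·y_n + 1/4·y_{n+1}] ⇒ (1 − 1/4z)y_{n+1} = (1 + 3/4z)y_n
  so R(z) = (1 + 3/4z)/(1 − 1/4z).

Need |R(x)|<1, x<0.
x=-0.79: |R|=0.3403
R=−1: 1+3/4x = −1+1/4x ⇒ -1/2x=2 ⇒ x=2/(-1/2)=-4.0000
Confirm numerically:
  x=-3.749: |R|=0.93522 <1
  x=-3.391: |R|=0.83520 <1
  x=-3.388: |R|=0.83433 <1
  x=-4.320: |R|=1.07692 >1
  x=-4.175: |R|=1.04281 >1
  x=-4.049: |R|=1.01218 >1
So |R|<1 on (-4.0000, 0).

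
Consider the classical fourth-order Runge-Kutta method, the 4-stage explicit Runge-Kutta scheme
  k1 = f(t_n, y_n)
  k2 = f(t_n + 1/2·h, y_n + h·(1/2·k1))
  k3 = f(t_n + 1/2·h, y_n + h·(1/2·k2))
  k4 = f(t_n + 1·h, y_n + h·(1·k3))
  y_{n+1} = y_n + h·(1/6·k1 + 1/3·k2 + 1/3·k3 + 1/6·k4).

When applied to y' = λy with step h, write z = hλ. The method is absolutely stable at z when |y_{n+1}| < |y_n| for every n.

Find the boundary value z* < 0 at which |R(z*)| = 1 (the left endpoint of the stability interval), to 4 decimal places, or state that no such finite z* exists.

Set f=λy, z=hλ:
  order 4, 4-stage ⇒ R(z)=1+z+z^2/2+z^3/6+z^4/24
  (e.g. R(-0.83)=0.43893, |R|=0.43893)

Need |R(x)|<1, x<0.
x=-0.83: |R|=0.4389
|R(-2.58)|=0.7321 |R(-0.69)|=0.5027 |R(-0.68)|=0.5077
Bisect:
  x_lo=-3.3576 |R|=2.2659  x_hi=-0.1681 |R|=0.8453
  mid=-1.76284 |R|=0.28031 →hi
  mid=-2.56021 |R|=0.71039 →hi
  mid=-2.95889 |R|=1.29487 →lo
  mid=-2.75955 |R|=0.96187 →hi
  mid=-2.85922 |R|=1.11730 →lo
  mid=-2.80938 |R|=1.03693 →lo
  mid=-2.78446 |R|=0.99875 →hi
  ...
  [-2.78544,-2.78524] ⇒ x*=-2.7853
Interval (-2.7853, 0).

z* = -2.7853.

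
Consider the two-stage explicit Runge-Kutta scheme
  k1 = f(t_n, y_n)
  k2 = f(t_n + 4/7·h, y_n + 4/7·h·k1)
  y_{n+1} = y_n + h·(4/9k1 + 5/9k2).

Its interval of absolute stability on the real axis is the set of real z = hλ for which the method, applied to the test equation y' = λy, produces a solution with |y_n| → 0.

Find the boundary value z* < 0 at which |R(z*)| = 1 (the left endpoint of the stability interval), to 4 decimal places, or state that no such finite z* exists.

left endpoint -3.1500.

On y'=λy, z=hλ:
  k1=λy_n ⇒ h·k1=z·y_n;  k2=λ(1+4/7z)y_n ⇒ h·k2=z(1+4/7z)y_n
  y_{n+1}/y_n = 1 + 4/9z + 5/9z(1+4/7z) = 1 + z + 20/63z²
  R(z) = 1 + z + 20/63z².

Solve |R(x)|<1 on ℝ⁻.
x=-0.95: |R|=0.3365
R=1: x+20/63x²=0 ⇒ x=−63/20=-3.1500; min R=1−1/(4·20/63)=0.2125>−1
Confirm numerically:
  x=-2.821: |R|=0.70536 <1
  x=-2.772: |R|=0.66736 <1
  x=-2.612: |R|=0.55389 <1
  x=-3.315: |R|=1.17364 >1
  x=-3.295: |R|=1.15167 >1
So |R|<1 on (-3.1500, 0).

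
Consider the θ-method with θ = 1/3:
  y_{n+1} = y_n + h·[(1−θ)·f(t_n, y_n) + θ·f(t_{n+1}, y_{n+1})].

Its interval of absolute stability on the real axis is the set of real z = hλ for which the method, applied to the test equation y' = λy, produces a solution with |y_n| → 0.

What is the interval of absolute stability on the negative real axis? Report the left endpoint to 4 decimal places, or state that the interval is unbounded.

Set f=λy, z=hλ:
  y_{n+1} = y_n + z·[2/3·y_n + 1/3·y_{n+1}] ⇒ (1 − 1/3z)y_{n+1} = (1 + 2/3z)y_n
  so R(z) = (1 + 2/3z)/(1 − 1/3z).

Find x<0 with |R(x)|<1.
x=-0.69: |R|=0.4390
R=−1: 1+2/3x = −1+1/3x ⇒ -1/3x=2 ⇒ x=2/(-1/3)=-6.0000
Confirm numerically:
  x=-4.572: |R|=0.81141 <1
  x=-3.724: |R|=0.66151 <1
  x=-2.848: |R|=0.46101 <1
  x=-6.435: |R|=1.04610 >1
  x=-6.370: |R|=1.03949 >1
  x=-6.221: |R|=1.02397 >1
Interval (-6.0000, 0).

z∈(-6.0000,0).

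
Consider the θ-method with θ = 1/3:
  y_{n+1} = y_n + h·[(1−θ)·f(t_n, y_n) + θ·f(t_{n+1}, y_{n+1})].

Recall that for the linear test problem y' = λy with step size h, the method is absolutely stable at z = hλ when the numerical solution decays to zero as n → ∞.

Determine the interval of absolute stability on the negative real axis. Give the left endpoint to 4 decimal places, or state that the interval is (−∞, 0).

(-6.0000, 0).

Set f=λy, z=hλ:
  y_{n+1} = y_n + z·[2/3·y_n + 1/3·y_{n+1}] ⇒ (1 − 1/3z)y_{n+1} = (1 + 2/3z)y_n
  so R(z) = (1 + 2/3z)/(1 − 1/3z).

Find x<0 with |R(x)|<1.
x=-1.72: |R|=0.0932
R=−1: 1+2/3x = −1+1/3x ⇒ -1/3x=2 ⇒ x=2/(-1/3)=-6.0000
Confirm numerically:
  x=-5.466: |R|=0.93692 <1
  x=-5.258: |R|=0.91015 <1
  x=-4.726: |R|=0.83510 <1
  x=-3.100: |R|=0.52459 <1
  x=-6.355: |R|=1.03795 >1
  x=-6.216: |R|=1.02344 >1
Stable set (-6.0000, 0).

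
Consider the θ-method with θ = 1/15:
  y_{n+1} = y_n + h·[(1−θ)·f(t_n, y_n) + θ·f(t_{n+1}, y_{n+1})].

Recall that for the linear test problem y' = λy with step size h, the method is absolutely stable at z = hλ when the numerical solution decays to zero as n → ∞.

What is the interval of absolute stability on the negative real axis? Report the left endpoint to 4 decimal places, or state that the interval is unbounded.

On y'=λy, z=hλ:
  y_{n+1} = y_n + z·[14/15·y_n + 1/15·y_{n+1}] ⇒ (1 − 1/15z)y_{n+1} = (1 + 14/15z)y_n
  so R(z) = (1 + 14/15z)/(1 − 1/15z).

Find x<0 with |R(x)|<1.
x=-1.56: |R|=0.4130
R=−1: 1+14/15x = −1+1/15x ⇒ -13/15x=2 ⇒ x=2/(-13/15)=-2.3077
Confirm numerically:
  x=-2.161: |R|=0.88888 <1
  x=-1.722: |R|=0.54467 <1
  x=-1.256: |R|=0.15896 <1
  x=-0.926: |R|=0.12784 <1
  x=-2.780: |R|=1.34533 >1
  x=-2.372: |R|=1.04812 >1
So |R|<1 on (-2.3077, 0).

z∈(-2.3077,0).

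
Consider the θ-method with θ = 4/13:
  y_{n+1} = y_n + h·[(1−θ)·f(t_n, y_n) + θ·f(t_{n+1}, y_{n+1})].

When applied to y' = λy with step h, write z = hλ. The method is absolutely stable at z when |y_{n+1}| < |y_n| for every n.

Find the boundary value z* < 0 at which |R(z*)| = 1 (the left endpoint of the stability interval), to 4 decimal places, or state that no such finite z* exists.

left endpoint -5.2000.

Set f=λy, z=hλ:
  y_{n+1} = y_n + z·[9/13·y_n + 4/13·y_{n+1}] ⇒ (1 − 4/13z)y_{n+1} = (1 + 9/13z)y_n
  ⇒ R(z) = (1 + 9/13z)/(1 − 4/13z).

Need |R(x)|<1, x<0.
x=-0.94: |R|=0.2709
R=−1: 1+9/13x = −1+4/13x ⇒ -5/13x=2 ⇒ x=2/(-5/13)=-5.2000
Confirm numerically:
  x=-4.981: |R|=0.96674 <1
  x=-4.571: |R|=0.89947 <1
  x=-3.332: |R|=0.64524 <1
  x=-5.798: |R|=1.08261 >1
  x=-5.558: |R|=1.05081 >1
So |R|<1 on (-5.2000, 0).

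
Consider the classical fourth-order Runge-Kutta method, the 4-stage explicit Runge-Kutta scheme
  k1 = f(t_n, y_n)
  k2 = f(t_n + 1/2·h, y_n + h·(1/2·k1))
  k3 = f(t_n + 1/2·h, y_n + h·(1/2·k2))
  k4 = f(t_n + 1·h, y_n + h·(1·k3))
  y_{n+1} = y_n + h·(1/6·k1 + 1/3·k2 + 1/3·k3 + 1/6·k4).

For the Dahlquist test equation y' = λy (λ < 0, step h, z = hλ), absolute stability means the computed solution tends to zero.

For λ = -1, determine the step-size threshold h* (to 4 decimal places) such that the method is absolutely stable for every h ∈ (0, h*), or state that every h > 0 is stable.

Test eqn y'=λy, z=hλ:
  order 4, 4-stage ⇒ R(z)=1+z+z^2/2+z^3/6+z^4/24
  (e.g. R(-1.74)=0.27773, |R|=0.27773)

Solve |R(x)|<1 on ℝ⁻.
x=-1.74: |R|=0.2777
|R(-3.16)|=1.7284 |R(-1.37)|=0.2867 |R(-0.76)|=0.4695
Bisect:
  x_lo=-3.3871 |R|=2.3569  x_hi=-0.3009 |R|=0.7402
  mid=-1.84403 |R|=0.29290 →hi
  mid=-2.61559 |R|=0.77287 →hi
  mid=-3.00137 |R|=1.37774 →lo
  mid=-2.80848 |R|=1.03552 →lo
  mid=-2.71203 |R|=0.89505 →hi
  mid=-2.76026 |R|=0.96290 →hi
  mid=-2.78437 |R|=0.99861 →hi
  mid=-2.79642 |R|=1.01691 →lo
  ...
  [-2.78531,-2.78512] ⇒ x*=-2.7853
So |R|<1 on (-2.7853, 0).

(-2.7853,0); λ=-1 ⇒ h* = 2.7853.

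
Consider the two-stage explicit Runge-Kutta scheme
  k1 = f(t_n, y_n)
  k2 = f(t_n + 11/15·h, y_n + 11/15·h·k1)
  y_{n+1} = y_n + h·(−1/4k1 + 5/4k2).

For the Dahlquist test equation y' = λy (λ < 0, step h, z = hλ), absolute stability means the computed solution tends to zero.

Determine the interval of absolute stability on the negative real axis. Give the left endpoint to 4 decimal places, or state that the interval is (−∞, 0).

Test eqn y'=λy, z=hλ:
  k1=λy_n ⇒ h·k1=z·y_n;  k2=λ(1+11/15z)y_n ⇒ h·k2=z(1+11/15z)y_n
  y_{n+1}/y_n = 1 − 1/4z + 5/4z(1+11/15z) = 1 + z + 11/12z²
  R(z) = 1 + z + 11/12z².

Need |R(x)|<1, x<0.
x=-1.18: |R|=1.0964
R=1: x+11/12x²=0 ⇒ x=−12/11=-1.0909; min R=1−1/(4·11/12)=0.7273>−1
Confirm numerically:
  x=-1.029: |R|=0.94160 <1
  x=-0.604: |R|=0.73041 <1
  x=-0.519: |R|=0.72791 <1
  x=-1.488: |R|=1.54163 >1
  x=-1.328: |R|=1.28862 >1
So |R|<1 on (-1.0909, 0).

(-1.0909, 0).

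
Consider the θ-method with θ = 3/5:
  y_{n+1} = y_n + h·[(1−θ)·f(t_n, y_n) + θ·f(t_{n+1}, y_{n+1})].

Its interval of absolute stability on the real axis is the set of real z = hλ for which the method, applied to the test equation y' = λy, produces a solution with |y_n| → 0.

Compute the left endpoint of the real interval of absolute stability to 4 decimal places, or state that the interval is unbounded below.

unbounded; (−∞, 0).

On y'=λy, z=hλ:
  y_{n+1} = y_n + z·[2/5·y_n + 3/5·y_{n+1}] ⇒ (1 − 3/5z)y_{n+1} = (1 + 2/5z)y_n
  R(z) = (1 + 2/5z)/(1 − 3/5z).

Need |R(x)|<1, x<0.
x=-0.44: |R|=0.6519
x=-2: |R|=0.0909
x=-10: |R|=0.4286
x=-100: |R|=0.6393
θ=3/5≥1/2 ⇒ |1+2/5x|<|1−3/5x| ∀x<0 ⇒ unbounded interval.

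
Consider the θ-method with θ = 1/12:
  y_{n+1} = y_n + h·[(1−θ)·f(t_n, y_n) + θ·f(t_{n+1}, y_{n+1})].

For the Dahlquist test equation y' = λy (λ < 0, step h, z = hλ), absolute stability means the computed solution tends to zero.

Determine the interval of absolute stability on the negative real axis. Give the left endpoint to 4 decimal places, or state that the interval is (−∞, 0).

(-2.4000, 0).

Test eqn y'=λy, z=hλ:
  y_{n+1} = y_n + z·[11/12·y_n + 1/12·y_{n+1}] ⇒ (1 − 1/12z)y_{n+1} = (1 + 11/12z)y_n
  Hence R(z) = (1 + 11/12z)/(1 − 1/12z).

Boundary: |R(x)|=1, x<0.
x=-1.32: |R|=0.1892
R=−1: 1+11/12x = −1+1/12x ⇒ -5/6x=2 ⇒ x=2/(-5/6)=-2.4000
Confirm numerically:
  x=-2.041: |R|=0.74432 <1
  x=-1.830: |R|=0.58785 <1
  x=-1.433: |R|=0.28013 <1
  x=-2.970: |R|=1.38076 >1
  x=-2.751: |R|=1.23795 >1
  x=-2.706: |R|=1.20808 >1
Interval (-2.4000, 0).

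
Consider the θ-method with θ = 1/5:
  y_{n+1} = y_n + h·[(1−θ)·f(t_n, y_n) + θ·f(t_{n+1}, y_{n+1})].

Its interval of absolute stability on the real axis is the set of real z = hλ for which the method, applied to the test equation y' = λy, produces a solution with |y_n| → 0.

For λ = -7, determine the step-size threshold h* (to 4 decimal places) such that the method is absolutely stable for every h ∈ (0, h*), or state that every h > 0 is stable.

Test eqn y'=λy, z=hλ:
  y_{n+1} = y_n + z·[4/5·y_n + 1/5·y_{n+1}] ⇒ (1 − 1/5z)y_{n+1} = (1 + 4/5z)y_n
  ⇒ R(z) = (1 + 4/5z)/(1 − 1/5z).

Need |R(x)|<1, x<0.
x=-1.48: |R|=0.1420
R=−1: 1+4/5x = −1+1/5x ⇒ -3/5x=2 ⇒ x=2/(-3/5)=-3.3333
Confirm numerically:
  x=-2.938: |R|=0.85059 <1
  x=-2.816: |R|=0.80143 <1
  x=-2.190: |R|=0.52295 <1
  x=-2.014: |R|=0.43570 <1
  x=-3.690: |R|=1.12313 >1
  x=-3.666: |R|=1.11516 >1
  x=-3.475: |R|=1.05015 >1
Stable set (-3.3333, 0).

(-3.3333,0); λ=-7 ⇒ h* = (10/3)/7 = 0.4762.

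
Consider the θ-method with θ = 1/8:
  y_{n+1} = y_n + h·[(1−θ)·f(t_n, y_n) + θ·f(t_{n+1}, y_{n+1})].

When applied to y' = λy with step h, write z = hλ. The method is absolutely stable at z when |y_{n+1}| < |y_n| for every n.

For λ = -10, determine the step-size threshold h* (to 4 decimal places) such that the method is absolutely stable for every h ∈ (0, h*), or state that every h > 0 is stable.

On y'=λy, z=hλ:
  y_{n+1} = y_n + z·[7/8·y_n + 1/8·y_{n+1}] ⇒ (1 − 1/8z)y_{n+1} = (1 + 7/8z)y_n
  R(z) = (1 + 7/8z)/(1 − 1/8z).

Solve |R(x)|<1 on ℝ⁻.
x=-0.81: |R|=0.2645
R=−1: 1+7/8x = −1+1/8x ⇒ -3/4x=2 ⇒ x=2/(-3/4)=-2.6667
Confirm numerically:
  x=-2.542: |R|=0.92905 <1
  x=-2.086: |R|=0.65457 <1
  x=-1.520: |R|=0.27731 <1
  x=-3.220: |R|=1.29590 >1
  x=-3.063: |R|=1.21495 >1
Interval (-2.6667, 0).

(-2.6667,0); λ=-10 ⇒ h* = (8/3)/10 = 0.2667.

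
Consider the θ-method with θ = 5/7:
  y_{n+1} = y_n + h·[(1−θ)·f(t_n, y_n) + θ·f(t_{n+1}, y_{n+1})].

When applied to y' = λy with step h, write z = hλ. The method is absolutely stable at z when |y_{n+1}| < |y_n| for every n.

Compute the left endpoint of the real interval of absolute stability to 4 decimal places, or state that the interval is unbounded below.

(−∞, 0) — no finite endpoint.

Test eqn y'=λy, z=hλ:
  y_{n+1} = y_n + z·[2/7·y_n + 5/7·y_{n+1}] ⇒ (1 − 5/7z)y_{n+1} = (1 + 2/7z)y_n
  so R(z) = (1 + 2/7z)/(1 − 5/7z).

Solve |R(x)|<1 on ℝ⁻.
x=-0.8: |R|=0.4909
x=-2: |R|=0.1765
x=-10: |R|=0.2281
x=-100: |R|=0.3807
θ=5/7≥1/2 ⇒ |1+2/7x|<|1−5/7x| ∀x<0 ⇒ stable on all of ℝ⁻.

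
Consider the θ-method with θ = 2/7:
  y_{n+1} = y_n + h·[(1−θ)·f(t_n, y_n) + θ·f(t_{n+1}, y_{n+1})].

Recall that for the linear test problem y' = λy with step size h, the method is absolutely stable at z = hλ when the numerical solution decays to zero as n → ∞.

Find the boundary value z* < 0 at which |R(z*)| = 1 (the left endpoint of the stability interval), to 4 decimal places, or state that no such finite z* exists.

left endpoint -4.6667.

Set f=λy, z=hλ:
  y_{n+1} = y_n + z·[5/7·y_n + 2/7·y_{n+1}] ⇒ (1 − 2/7z)y_{n+1} = (1 + 5/7z)y_n
  R(z) = (1 + 5/7z)/(1 − 2/7z).

Find x<0 with |R(x)|<1.
x=-0.48: |R|=0.5779
R=−1: 1+5/7x = −1+2/7x ⇒ -3/7x=2 ⇒ x=2/(-3/7)=-4.6667
Confirm numerically:
  x=-4.612: |R|=0.98989 <1
  x=-3.921: |R|=0.84928 <1
  x=-3.156: |R|=0.65956 <1
  x=-2.461: |R|=0.44498 <1
  x=-5.180: |R|=1.08871 >1
  x=-4.967: |R|=1.05321 >1
  x=-4.793: |R|=1.02285 >1
Interval (-4.6667, 0).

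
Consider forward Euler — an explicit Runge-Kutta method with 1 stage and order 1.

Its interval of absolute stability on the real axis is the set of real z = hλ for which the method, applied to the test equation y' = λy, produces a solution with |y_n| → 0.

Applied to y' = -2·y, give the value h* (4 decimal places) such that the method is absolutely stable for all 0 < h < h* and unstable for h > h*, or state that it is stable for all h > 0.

(-2.0000,0); λ=-2 ⇒ h* = 1.0000.

Set f=λy, z=hλ:
  order 1, 1-stage ⇒ R(z)=1+z
  (e.g. R(-0.39)=0.61000, |R|=0.61000)

Need |R(x)|<1, x<0.
x=-0.39: |R|=0.6100
|R(-2.37)|=1.3700 |R(-1.57)|=0.5700 |R(-1.06)|=0.0600
Bisect:
  x_lo=-2.5705 |R|=1.5705  x_hi=-0.0842 |R|=0.9158
  mid=-1.32731 |R|=0.32731 →hi
  mid=-1.94888 |R|=0.94888 →hi
  mid=-2.25967 |R|=1.25967 →lo
  mid=-2.10427 |R|=1.10427 →lo
  mid=-2.02658 |R|=1.02658 →lo
  mid=-1.98773 |R|=0.98773 →hi
  mid=-2.00715 |R|=1.00715 →lo
  mid=-1.99744 |R|=0.99744 →hi
  mid=-2.00230 |R|=1.00230 →lo
  ...
  [-2.00002,-1.99987] ⇒ x*=-2.0000
Interval (-2.0000, 0).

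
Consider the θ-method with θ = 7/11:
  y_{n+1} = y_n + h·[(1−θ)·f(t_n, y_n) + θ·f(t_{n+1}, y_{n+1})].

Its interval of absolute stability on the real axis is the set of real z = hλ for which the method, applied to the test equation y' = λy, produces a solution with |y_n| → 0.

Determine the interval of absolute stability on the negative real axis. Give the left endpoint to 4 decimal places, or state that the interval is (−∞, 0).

Test eqn y'=λy, z=hλ:
  y_{n+1} = y_n + z·[4/11·y_n + 7/11·y_{n+1}] ⇒ (1 − 7/11z)y_{n+1} = (1 + 4/11z)y_n
  Hence R(z) = (1 + 4/11z)/(1 − 7/11z).

Find x<0 with |R(x)|<1.
x=-0.34: |R|=0.7205
x=-2: |R|=0.1200
x=-10: |R|=0.3580
x=-100: |R|=0.5471
θ=7/11≥1/2 ⇒ |1+4/11x|<|1−7/11x| ∀x<0 ⇒ stable on all of ℝ⁻.

(−∞, 0) — no finite endpoint.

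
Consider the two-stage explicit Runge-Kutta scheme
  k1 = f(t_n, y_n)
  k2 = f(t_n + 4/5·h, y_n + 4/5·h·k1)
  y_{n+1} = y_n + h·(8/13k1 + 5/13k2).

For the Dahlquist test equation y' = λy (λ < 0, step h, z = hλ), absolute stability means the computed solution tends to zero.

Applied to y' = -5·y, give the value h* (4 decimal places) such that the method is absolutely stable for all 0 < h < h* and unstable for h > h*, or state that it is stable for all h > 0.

(-3.2500,0); λ=-5 ⇒ h* = (13/4)/5 = 0.6500.

Test eqn y'=λy, z=hλ:
  k1=λy_n ⇒ h·k1=z·y_n;  k2=λ(1+4/5z)y_n ⇒ h·k2=z(1+4/5z)y_n
  y_{n+1}/y_n = 1 + 8/13z + 5/13z(1+4/5z) = 1 + z + 4/13z²
  R(z) = 1 + z + 4/13z².

Boundary: |R(x)|=1, x<0.
x=-1: |R|=0.3077
R=1: x+4/13x²=0 ⇒ x=−13/4=-3.2500; min R=1−1/(4·4/13)=0.1875>−1
Confirm numerically:
  x=-3.075: |R|=0.83442 <1
  x=-2.724: |R|=0.55913 <1
  x=-2.002: |R|=0.23123 <1
  x=-3.538: |R|=1.31352 >1
  x=-3.376: |R|=1.13088 >1
So |R|<1 on (-3.2500, 0).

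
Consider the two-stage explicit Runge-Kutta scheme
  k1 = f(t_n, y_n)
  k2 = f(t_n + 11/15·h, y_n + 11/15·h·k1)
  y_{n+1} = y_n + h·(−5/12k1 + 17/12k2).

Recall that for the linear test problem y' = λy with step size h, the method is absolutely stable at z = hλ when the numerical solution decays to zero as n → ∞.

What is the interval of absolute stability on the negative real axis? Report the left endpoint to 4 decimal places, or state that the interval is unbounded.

Test eqn y'=λy, z=hλ:
  k1=λy_n ⇒ h·k1=z·y_n;  k2=λ(1+11/15z)y_n ⇒ h·k2=z(1+11/15z)y_n
  y_{n+1}/y_n = 1 − 5/12z + 17/12z(1+11/15z) = 1 + z + 187/180z²
  ⇒ R(z) = 1 + z + 187/180z².

Find x<0 with |R(x)|<1.
x=-0.82: |R|=0.8785
R=1: x+187/180x²=0 ⇒ x=−180/187=-0.9626; min R=1−1/(4·187/180)=0.7594>−1
Confirm numerically:
  x=-0.759: |R|=0.83948 <1
  x=-0.656: |R|=0.79107 <1
  x=-0.566: |R|=0.76681 <1
  x=-1.150: |R|=1.22393 >1
  x=-1.019: |R|=1.05974 >1
  x=-0.985: |R|=1.02296 >1
Interval (-0.9626, 0).

(-0.9626, 0).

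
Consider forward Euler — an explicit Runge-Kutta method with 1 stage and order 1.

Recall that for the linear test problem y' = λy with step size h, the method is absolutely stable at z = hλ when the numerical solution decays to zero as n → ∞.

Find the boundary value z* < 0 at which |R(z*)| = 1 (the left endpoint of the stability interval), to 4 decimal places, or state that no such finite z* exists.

Test eqn y'=λy, z=hλ:
  order 1, 1-stage ⇒ R(z)=1+z
  (e.g. R(-1.59)=-0.59000, |R|=0.59000)

Need |R(x)|<1, x<0.
x=-1.59: |R|=0.5900
|R(-1.98)|=0.9800 |R(-0.63)|=0.3700 |R(-0.53)|=0.4700
Bisect:
  x_lo=-2.8714 |R|=1.8714  x_hi=-0.3719 |R|=0.6281
  mid=-1.62163 |R|=0.62163 →hi
  mid=-2.24650 |R|=1.24650 →lo
  mid=-1.93407 |R|=0.93407 →hi
  mid=-2.09029 |R|=1.09029 →lo
  mid=-2.01218 |R|=1.01218 →lo
  mid=-1.97312 |R|=0.97312 →hi
  mid=-1.99265 |R|=0.99265 →hi
  ...
  [-2.00012,-1.99997] ⇒ x*=-2.0000
Stable set (-2.0000, 0).

left endpoint -2.0000.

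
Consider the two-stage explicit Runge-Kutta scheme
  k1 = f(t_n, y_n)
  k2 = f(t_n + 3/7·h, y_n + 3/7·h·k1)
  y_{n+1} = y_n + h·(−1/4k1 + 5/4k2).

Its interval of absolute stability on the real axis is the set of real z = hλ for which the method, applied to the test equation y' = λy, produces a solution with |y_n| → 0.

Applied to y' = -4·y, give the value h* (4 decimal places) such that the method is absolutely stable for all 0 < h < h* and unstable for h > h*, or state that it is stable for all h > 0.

Set f=λy, z=hλ:
  k1=λy_n ⇒ h·k1=z·y_n;  k2=λ(1+3/7z)y_n ⇒ h·k2=z(1+3/7z)y_n
  y_{n+1}/y_n = 1 − 1/4z + 5/4z(1+3/7z) = 1 + z + 15/28z²
  so R(z) = 1 + z + 15/28z².

Solve |R(x)|<1 on ℝ⁻.
x=-1.57: |R|=0.7505
R=1: x+15/28x²=0 ⇒ x=−28/15=-1.8667; min R=1−1/(4·15/28)=0.5333>−1
Confirm numerically:
  x=-1.436: |R|=0.66869 <1
  x=-0.798: |R|=0.54314 <1
  x=-0.754: |R|=0.55056 <1
  x=-2.322: |R|=1.56640 >1
  x=-2.145: |R|=1.31983 >1
  x=-2.057: |R|=1.20974 >1
Interval (-1.8667, 0).

(-1.8667,0); λ=-4 ⇒ h* = (28/15)/4 = 0.4667.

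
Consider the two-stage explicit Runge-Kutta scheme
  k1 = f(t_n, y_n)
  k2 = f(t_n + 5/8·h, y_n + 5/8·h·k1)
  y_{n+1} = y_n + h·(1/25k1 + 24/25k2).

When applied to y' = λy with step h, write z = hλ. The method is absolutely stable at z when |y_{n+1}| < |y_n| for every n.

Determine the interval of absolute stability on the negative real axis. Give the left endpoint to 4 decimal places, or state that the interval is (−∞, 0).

(-1.6667, 0).

Test eqn y'=λy, z=hλ:
  k1=λy_n ⇒ h·k1=z·y_n;  k2=λ(1+5/8z)y_n ⇒ h·k2=z(1+5/8z)y_n
  y_{n+1}/y_n = 1 + 1/25z + 24/25z(1+5/8z) = 1 + z + 3/5z²
  R(z) = 1 + z + 3/5z².

Solve |R(x)|<1 on ℝ⁻.
x=-1.27: |R|=0.6977
R=1: x+3/5x²=0 ⇒ x=−5/3=-1.6667; min R=1−1/(4·3/5)=0.5833>−1
Confirm numerically:
  x=-1.625: |R|=0.95937 <1
  x=-1.592: |R|=0.92868 <1
  x=-1.559: |R|=0.89929 <1
  x=-2.047: |R|=1.46713 >1
  x=-1.976: |R|=1.36675 >1
  x=-1.758: |R|=1.09634 >1
Interval (-1.6667, 0).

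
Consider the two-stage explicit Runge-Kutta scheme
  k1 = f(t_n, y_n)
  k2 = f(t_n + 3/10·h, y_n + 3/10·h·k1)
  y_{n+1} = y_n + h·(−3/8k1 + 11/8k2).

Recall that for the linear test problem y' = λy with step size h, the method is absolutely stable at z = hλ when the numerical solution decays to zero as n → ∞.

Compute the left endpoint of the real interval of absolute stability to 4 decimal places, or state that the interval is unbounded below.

z* = -2.4242.

Test eqn y'=λy, z=hλ:
  k1=λy_n ⇒ h·k1=z·y_n;  k2=λ(1+3/10z)y_n ⇒ h·k2=z(1+3/10z)y_n
  y_{n+1}/y_n = 1 − 3/8z + 11/8z(1+3/10z) = 1 + z + 33/80z²
  Hence R(z) = 1 + z + 33/80z².

Find x<0 with |R(x)|<1.
x=-0.71: |R|=0.4979
R=1: x+33/80x²=0 ⇒ x=−80/33=-2.4242; min R=1−1/(4·33/80)=0.3939>−1
Confirm numerically:
  x=-1.486: |R|=0.42488 <1
  x=-1.275: |R|=0.39557 <1
  x=-1.129: |R|=0.39679 <1
  x=-1.092: |R|=0.39989 <1
  x=-2.977: |R|=1.67879 >1
  x=-2.629: |R|=1.22205 >1
  x=-2.492: |R|=1.06965 >1
Interval (-2.4242, 0).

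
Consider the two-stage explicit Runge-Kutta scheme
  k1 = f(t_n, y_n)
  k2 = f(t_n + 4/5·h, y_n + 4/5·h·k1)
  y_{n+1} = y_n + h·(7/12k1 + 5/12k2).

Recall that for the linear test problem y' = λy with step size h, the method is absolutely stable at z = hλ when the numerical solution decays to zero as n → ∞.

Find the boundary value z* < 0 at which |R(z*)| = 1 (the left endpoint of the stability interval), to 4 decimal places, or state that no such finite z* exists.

On y'=λy, z=hλ:
  k1=λy_n ⇒ h·k1=z·y_n;  k2=λ(1+4/5z)y_n ⇒ h·k2=z(1+4/5z)y_n
  y_{n+1}/y_n = 1 + 7/12z + 5/12z(1+4/5z) = 1 + z + 1/3z²
  ⇒ R(z) = 1 + z + 1/3z².

Solve |R(x)|<1 on ℝ⁻.
x=-1.71: |R|=0.2647
R=1: x+1/3x²=0 ⇒ x=−3=-3.0000; min R=1−1/(4·1/3)=0.2500>−1
Confirm numerically:
  x=-2.750: |R|=0.77083 <1
  x=-2.282: |R|=0.45384 <1
  x=-1.754: |R|=0.27151 <1
  x=-1.326: |R|=0.26009 <1
  x=-3.579: |R|=1.69075 >1
  x=-3.462: |R|=1.53315 >1
  x=-3.349: |R|=1.38960 >1
So |R|<1 on (-3.0000, 0).

z* = -3.0000.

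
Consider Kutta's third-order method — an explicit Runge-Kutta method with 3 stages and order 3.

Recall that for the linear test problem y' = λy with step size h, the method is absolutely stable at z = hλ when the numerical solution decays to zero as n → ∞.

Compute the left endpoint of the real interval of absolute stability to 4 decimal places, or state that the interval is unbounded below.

With y'=λy (z=hλ):
  order 3, 3-stage ⇒ R(z)=1+z+z^2/2+z^3/6
  (e.g. R(-0.56)=0.56753, |R|=0.56753)

Boundary: |R(x)|=1, x<0.
x=-0.56: |R|=0.5675
|R(-2.37)|=0.7802 |R(-1.45)|=0.0931 |R(-1.29)|=0.1843
Bisect:
  x_lo=-3.1585 |R|=2.4221  x_hi=-0.0793 |R|=0.9237
  mid=-1.61892 |R|=0.01564 →hi
  mid=-2.38872 |R|=0.80739 →hi
  mid=-2.77362 |R|=1.48336 →lo
  mid=-2.58117 |R|=1.11609 →lo
  mid=-2.48494 |R|=0.95487 →hi
  mid=-2.53305 |R|=1.03371 →lo
  mid=-2.50900 |R|=0.99385 →hi
  mid=-2.52103 |R|=1.01367 →lo
  mid=-2.51501 |R|=1.00373 →lo
  mid=-2.51201 |R|=0.99878 →hi
  ...
  [-2.51276,-2.51257] ⇒ x*=-2.5127
Stable set (-2.5127, 0).

left endpoint -2.5127.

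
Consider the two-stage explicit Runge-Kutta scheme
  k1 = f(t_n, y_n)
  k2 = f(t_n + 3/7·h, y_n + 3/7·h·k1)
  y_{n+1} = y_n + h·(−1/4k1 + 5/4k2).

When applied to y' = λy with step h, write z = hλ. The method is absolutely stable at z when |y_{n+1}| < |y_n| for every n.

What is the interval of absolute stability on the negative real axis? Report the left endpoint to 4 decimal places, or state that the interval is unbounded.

On y'=λy, z=hλ:
  k1=λy_n ⇒ h·k1=z·y_n;  k2=λ(1+3/7z)y_n ⇒ h·k2=z(1+3/7z)y_n
  y_{n+1}/y_n = 1 − 1/4z + 5/4z(1+3/7z) = 1 + z + 15/28z²
  Hence R(z) = 1 + z + 15/28z².

Need |R(x)|<1, x<0.
x=-1.44: |R|=0.6709
R=1: x+15/28x²=0 ⇒ x=−28/15=-1.8667; min R=1−1/(4·15/28)=0.5333>−1
Confirm numerically:
  x=-1.777: |R|=0.91464 <1
  x=-1.564: |R|=0.74641 <1
  x=-1.319: |R|=0.61301 <1
  x=-2.439: |R|=1.74781 >1
  x=-1.890: |R|=1.02363 >1
Stable set (-1.8667, 0).

z∈(-1.8667,0).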